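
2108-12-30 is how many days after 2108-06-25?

Jun 25, 2108 → Jul 25, 2108: 30 days (June has 30).
Jul 25, 2108 → Aug 25, 2108: 31 days (July has 31).
Aug 25, 2108 → Sep 25, 2108: 31 days (August has 31).
Sep 25, 2108 → Oct 25, 2108: 30 days (September has 30).
Oct 25, 2108 → Nov 25, 2108: 31 days (October has 31).
Nov 25, 2108 → Dec 25, 2108: 30 days (November has 30).
Dec 25, 2108 → Dec 30, 2108: 5 days.
Total: 188 days.

188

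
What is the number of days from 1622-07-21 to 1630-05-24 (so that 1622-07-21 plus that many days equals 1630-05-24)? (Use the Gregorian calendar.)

Jul 21, 1622 → Jul 21, 1623: 365 days.
Jul 21, 1623 → Jul 21, 1624: 366 days (Feb 29, 1624 is in that span).
Jul 21, 1624 → Jul 21, 1625: 365 days.
Jul 21, 1625 → Jul 21, 1626: 365 days.
Jul 21, 1626 → Jul 21, 1627: 365 days.
Jul 21, 1627 → Jul 21, 1628: 366 days (Feb 29, 1628 is in that span).
Jul 21, 1628 → Jul 21, 1629: 365 days.
Jul 21, 1629 → Aug 21, 1629: 31 days (July has 31).
Aug 21, 1629 → Sep 21, 1629: 31 days (August has 31).
Sep 21, 1629 → Oct 21, 1629: 30 days (September has 30).
Oct 21, 1629 → Nov 21, 1629: 31 days (October has 31).
Nov 21, 1629 → Dec 21, 1629: 30 days (November has 30).
Dec 21, 1629 → Jan 21, 1630: 31 days (December has 31).
Jan 21, 1630 → Feb 21, 1630: 31 days (January has 31).
Feb 21, 1630 → Mar 21, 1630: 28 days (February has 28).
Mar 21, 1630 → Apr 21, 1630: 31 days (March has 31).
Apr 21, 1630 → May 21, 1630: 30 days (April has 30).
May 21, 1630 → May 24, 1630: 3 days.
Total: 2864 days.

2864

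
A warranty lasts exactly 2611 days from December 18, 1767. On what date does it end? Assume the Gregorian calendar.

February 10, 1775

+366 (one year; includes Feb 29, 1768) → Dec 18, 1768 (2245 left).
+365 (one year) → Dec 18, 1769 (1880 left).
+365 (one year) → Dec 18, 1770 (1515 left).
+365 (one year) → Dec 18, 1771 (1150 left).
+366 (one year; includes Feb 29, 1772) → Dec 18, 1772 (784 left).
+365 (one year) → Dec 18, 1773 (419 left).
+365 (one year) → Dec 18, 1774 (54 left).
Dec has 31 days: +14 → Jan 1, 1775 (40 left).
Jan has 31 days: +31 → Feb 1, 1775 (9 left).
+9 → Feb 10, 1775.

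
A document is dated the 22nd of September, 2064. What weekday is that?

Monday

Doomsday rule: the anchor day for the 2000s is Tuesday. For year 64: 64÷12 = 5 r 4, and 4÷4 = 1, so 5+4+1 = 10.
Tuesday + 10 ≡ Friday — that's 2064's doomsday.
In September the doomsday date is Sep 5.
Sep 22 is 17 days after Sep 5; 17 mod 7 = 3, so Friday + 3 = Monday.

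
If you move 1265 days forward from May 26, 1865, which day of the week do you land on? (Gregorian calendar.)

First find the weekday of May 26, 1865. Doomsday rule: the anchor day for the 1800s is Friday. For year 65: 65÷12 = 5 r 5, and 5÷4 = 1, so 5+5+1 = 11.
Friday + 11 ≡ Tuesday — that's 1865's doomsday.
In May the doomsday date is May 9.
May 26 is 17 days after May 9; 17 mod 7 = 3, so Tuesday + 3 = Friday.
1265 mod 7 = 5, so 1265 days after a Friday is Friday + 5 = Wednesday.

Wednesday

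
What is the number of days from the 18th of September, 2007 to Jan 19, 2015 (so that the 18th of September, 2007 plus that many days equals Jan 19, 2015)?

Sep 18, 2007 → Sep 18, 2008: 366 days (Feb 29, 2008 is in that span).
Sep 18, 2008 → Sep 18, 2009: 365 days.
Sep 18, 2009 → Sep 18, 2010: 365 days.
Sep 18, 2010 → Sep 18, 2011: 365 days.
Sep 18, 2011 → Sep 18, 2012: 366 days (Feb 29, 2012 is in that span).
Sep 18, 2012 → Sep 18, 2013: 365 days.
Sep 18, 2013 → Sep 18, 2014: 365 days.
Sep 18, 2014 → Oct 18, 2014: 30 days (September has 30).
Oct 18, 2014 → Nov 18, 2014: 31 days (October has 31).
Nov 18, 2014 → Dec 18, 2014: 30 days (November has 30).
Dec 18, 2014 → Jan 18, 2015: 31 days (December has 31).
Jan 18, 2015 → Jan 19, 2015: 1 days.
Total: 2680 days.

2680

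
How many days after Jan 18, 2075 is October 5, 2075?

Jan 18, 2075 → Feb 18, 2075: 31 days (January has 31).
Feb 18, 2075 → Mar 18, 2075: 28 days (February has 28).
Mar 18, 2075 → Apr 18, 2075: 31 days (March has 31).
Apr 18, 2075 → May 18, 2075: 30 days (April has 30).
May 18, 2075 → Jun 18, 2075: 31 days (May has 31).
Jun 18, 2075 → Jul 18, 2075: 30 days (June has 30).
Jul 18, 2075 → Aug 18, 2075: 31 days (July has 31).
Aug 18, 2075 → Sep 18, 2075: 31 days (August has 31).
Sep 18, 2075 → Oct 5, 2075: 17 days.
Total: 260 days.

260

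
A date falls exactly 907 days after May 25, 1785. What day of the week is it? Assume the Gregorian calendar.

Sunday

May 25, 1785 is a Wednesday.
907 mod 7 = 4, so 907 days after a Wednesday is Wednesday + 4 = Sunday.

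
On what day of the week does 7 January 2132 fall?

Doomsday rule: the anchor day for the 2100s is Sunday. For year 32: 32÷12 = 2 r 8, and 8÷4 = 2, so 2+8+2 = 12.
Sunday + 12 ≡ Friday — that's 2132's doomsday.
In January the doomsday date is Jan 4 (2132 is a leap year (divisible by 4)).
Jan 7 is 3 days after Jan 4; 3 mod 7 = 3, so Friday + 3 = Monday.

Monday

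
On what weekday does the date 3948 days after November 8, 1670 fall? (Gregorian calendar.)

First find the weekday of Nov 8, 1670. Doomsday rule: the anchor day for the 1600s is Tuesday. For year 70: 70÷12 = 5 r 10, and 10÷4 = 2, so 5+10+2 = 17.
Tuesday + 17 ≡ Friday — that's 1670's doomsday.
In November the doomsday date is Nov 7.
Nov 8 is 1 day after Nov 7; 1 mod 7 = 1, so Friday + 1 = Saturday.
3948 mod 7 = 0, so 3948 days after a Saturday is Saturday + 0 = Saturday.

Saturday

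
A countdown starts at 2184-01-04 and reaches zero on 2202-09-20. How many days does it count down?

6833

Jan 4, 2184 → Jan 4, 2185: 366 days (Feb 29, 2184 is in that span).
Jan 4, 2185 → Jan 4, 2186: 365 days.
Jan 4, 2186 → Jan 4, 2187: 365 days.
Jan 4, 2187 → Jan 4, 2188: 365 days.
Jan 4, 2188 → Jan 4, 2189: 366 days (Feb 29, 2188 is in that span).
Jan 4, 2189 → Jan 4, 2190: 365 days.
Jan 4, 2190 → Jan 4, 2191: 365 days.
Jan 4, 2191 → Jan 4, 2192: 365 days.
Jan 4, 2192 → Jan 4, 2193: 366 days (Feb 29, 2192 is in that span).
Jan 4, 2193 → Jan 4, 2194: 365 days.
Jan 4, 2194 → Jan 4, 2195: 365 days.
Jan 4, 2195 → Jan 4, 2196: 365 days.
Jan 4, 2196 → Jan 4, 2197: 366 days (Feb 29, 2196 is in that span).
Jan 4, 2197 → Jan 4, 2198: 365 days.
Jan 4, 2198 → Jan 4, 2199: 365 days.
Jan 4, 2199 → Jan 4, 2200: 365 days.
Jan 4, 2200 → Jan 4, 2201: 365 days.
Jan 4, 2201 → Jan 4, 2202: 365 days.
Jan 4, 2202 → Feb 4, 2202: 31 days (January has 31).
Feb 4, 2202 → Mar 4, 2202: 28 days (February has 28).
Mar 4, 2202 → Apr 4, 2202: 31 days (March has 31).
Apr 4, 2202 → May 4, 2202: 30 days (April has 30).
May 4, 2202 → Jun 4, 2202: 31 days (May has 31).
Jun 4, 2202 → Jul 4, 2202: 30 days (June has 30).
Jul 4, 2202 → Aug 4, 2202: 31 days (July has 31).
Aug 4, 2202 → Sep 4, 2202: 31 days (August has 31).
Sep 4, 2202 → Sep 20, 2202: 16 days.
Total: 6833 days.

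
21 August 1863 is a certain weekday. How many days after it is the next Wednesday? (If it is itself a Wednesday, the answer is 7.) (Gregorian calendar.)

5

Aug 21, 1863 is a Friday.
From Friday to the next Wednesday is 5 days.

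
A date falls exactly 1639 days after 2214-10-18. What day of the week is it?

First find the weekday of Oct 18, 2214. Doomsday rule: the anchor day for the 2200s is Friday. For year 14: 14÷12 = 1 r 2, and 2÷4 = 0, so 1+2+0 = 3.
Friday + 3 ≡ Monday — that's 2214's doomsday.
In October the doomsday date is Oct 10.
Oct 18 is 8 days after Oct 10; 8 mod 7 = 1, so Monday + 1 = Tuesday.
1639 mod 7 = 1, so 1639 days after a Tuesday is Tuesday + 1 = Wednesday.

Wednesday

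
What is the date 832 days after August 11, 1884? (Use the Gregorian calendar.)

November 21, 1886

+365 (one year) → Aug 11, 1885 (467 left).
+365 (one year) → Aug 11, 1886 (102 left).
Aug has 31 days: +21 → Sep 1, 1886 (81 left).
Sep has 30 days: +30 → Oct 1, 1886 (51 left).
Oct has 31 days: +31 → Nov 1, 1886 (20 left).
+20 → Nov 21, 1886.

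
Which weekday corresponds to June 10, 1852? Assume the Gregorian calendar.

Thursday

January 1, 1852 is a Thursday.
Jan 1, 1852 → Feb 1, 1852: 31 days (January has 31).
Feb 1, 1852 → Mar 1, 1852: 29 days (February has 29).
Mar 1, 1852 → Apr 1, 1852: 31 days (March has 31).
Apr 1, 1852 → May 1, 1852: 30 days (April has 30).
May 1, 1852 → Jun 1, 1852: 31 days (May has 31).
Jun 1, 1852 → Jun 10, 1852: 9 days.
Total: 161 days.
161 mod 7 = 0, so Thursday + 0 = Thursday.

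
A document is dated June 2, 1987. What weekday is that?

January 1, 1987 is a Thursday.
Jan 1, 1987 → Feb 1, 1987: 31 days (January has 31).
Feb 1, 1987 → Mar 1, 1987: 28 days (February has 28).
Mar 1, 1987 → Apr 1, 1987: 31 days (March has 31).
Apr 1, 1987 → May 1, 1987: 30 days (April has 30).
May 1, 1987 → Jun 1, 1987: 31 days (May has 31).
Jun 1, 1987 → Jun 2, 1987: 1 days.
Total: 152 days.
152 mod 7 = 5, so Thursday + 5 = Tuesday.

Tuesday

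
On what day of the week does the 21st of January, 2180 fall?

Friday

Doomsday rule: the anchor day for the 2100s is Sunday. For year 80: 80÷12 = 6 r 8, and 8÷4 = 2, so 6+8+2 = 16.
Sunday + 16 ≡ Tuesday — that's 2180's doomsday.
In January the doomsday date is Jan 4 (2180 is a leap year (divisible by 4)).
Jan 21 is 17 days after Jan 4; 17 mod 7 = 3, so Tuesday + 3 = Friday.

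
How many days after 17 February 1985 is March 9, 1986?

385

Feb 17, 1985 → Mar 17, 1985: 28 days (February has 28).
Mar 17, 1985 → Apr 17, 1985: 31 days (March has 31).
Apr 17, 1985 → May 17, 1985: 30 days (April has 30).
May 17, 1985 → Jun 17, 1985: 31 days (May has 31).
Jun 17, 1985 → Jul 17, 1985: 30 days (June has 30).
Jul 17, 1985 → Aug 17, 1985: 31 days (July has 31).
Aug 17, 1985 → Sep 17, 1985: 31 days (August has 31).
Sep 17, 1985 → Oct 17, 1985: 30 days (September has 30).
Oct 17, 1985 → Nov 17, 1985: 31 days (October has 31).
Nov 17, 1985 → Dec 17, 1985: 30 days (November has 30).
Dec 17, 1985 → Jan 17, 1986: 31 days (December has 31).
Jan 17, 1986 → Feb 17, 1986: 31 days (January has 31).
Feb 17, 1986 → Mar 9, 1986: 20 days.
Total: 385 days.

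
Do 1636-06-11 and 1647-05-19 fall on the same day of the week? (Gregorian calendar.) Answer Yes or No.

No

From Jun 11, 1636 to May 19, 1647 is 3994 days.
3994 mod 7 = 4, so they are different weekdays.
(Jun 11, 1636 is a Wednesday; May 19, 1647 is a Sunday.)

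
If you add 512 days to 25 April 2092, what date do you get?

+365 (one year) → Apr 25, 2093 (147 left).
Apr has 30 days: +6 → May 1, 2093 (141 left).
May has 31 days: +31 → Jun 1, 2093 (110 left).
Jun has 30 days: +30 → Jul 1, 2093 (80 left).
Jul has 31 days: +31 → Aug 1, 2093 (49 left).
Aug has 31 days: +31 → Sep 1, 2093 (18 left).
+18 → Sep 19, 2093.

September 19, 2093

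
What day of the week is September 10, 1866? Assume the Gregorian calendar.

Doomsday rule: the anchor day for the 1800s is Friday. For year 66: 66÷12 = 5 r 6, and 6÷4 = 1, so 5+6+1 = 12.
Friday + 12 ≡ Wednesday — that's 1866's doomsday.
In September the doomsday date is Sep 5.
Sep 10 is 5 days after Sep 5; 5 mod 7 = 5, so Wednesday + 5 = Monday.

Monday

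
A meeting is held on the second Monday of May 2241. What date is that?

May 1, 2241 is a Saturday.
The first Monday is therefore May 3 (2 days later).
The second Monday is 3 + 1×7 = May 10.

May 10, 2241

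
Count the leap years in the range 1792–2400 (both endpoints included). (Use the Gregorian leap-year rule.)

Multiples of 4 in [1792,2400]: 153.
Of those, multiples of 100: 7 (not leap unless ÷400).
Multiples of 400: 2.
Leap years = 153 − 7 + 2 = 148.

148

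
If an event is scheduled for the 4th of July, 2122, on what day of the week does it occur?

Saturday

Doomsday rule: the anchor day for the 2100s is Sunday. For year 22: 22÷12 = 1 r 10, and 10÷4 = 2, so 1+10+2 = 13.
Sunday + 13 ≡ Saturday — that's 2122's doomsday.
In July the doomsday date is Jul 11.
Jul 4 is 7 days before Jul 11; 7 mod 7 = 0, so Saturday − 0 = Saturday.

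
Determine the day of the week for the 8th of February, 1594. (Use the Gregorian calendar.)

Tuesday

Doomsday rule: the anchor day for the 1500s is Wednesday. For year 94: 94÷12 = 7 r 10, and 10÷4 = 2, so 7+10+2 = 19.
Wednesday + 19 ≡ Monday — that's 1594's doomsday.
In February the doomsday date is Feb 28 (1594 is not a leap year).
Feb 8 is 20 days before Feb 28; 20 mod 7 = 6, so Monday − 6 = Tuesday.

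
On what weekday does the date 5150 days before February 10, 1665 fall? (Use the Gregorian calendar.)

Thursday

Feb 10, 1665 is a Tuesday.
5150 mod 7 = 5, so 5150 days before a Tuesday is Tuesday − 5 = Thursday.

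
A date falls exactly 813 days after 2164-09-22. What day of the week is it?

First find the weekday of Sep 22, 2164. Doomsday rule: the anchor day for the 2100s is Sunday. For year 64: 64÷12 = 5 r 4, and 4÷4 = 1, so 5+4+1 = 10.
Sunday + 10 ≡ Wednesday — that's 2164's doomsday.
In September the doomsday date is Sep 5.
Sep 22 is 17 days after Sep 5; 17 mod 7 = 3, so Wednesday + 3 = Saturday.
813 mod 7 = 1, so 813 days after a Saturday is Saturday + 1 = Sunday.

Sunday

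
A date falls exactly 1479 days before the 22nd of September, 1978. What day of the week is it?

First find the weekday of Sep 22, 1978. Doomsday rule: the anchor day for the 1900s is Wednesday. For year 78: 78÷12 = 6 r 6, and 6÷4 = 1, so 6+6+1 = 13.
Wednesday + 13 ≡ Tuesday — that's 1978's doomsday.
In September the doomsday date is Sep 5.
Sep 22 is 17 days after Sep 5; 17 mod 7 = 3, so Tuesday + 3 = Friday.
1479 mod 7 = 2, so 1479 days before a Friday is Friday − 2 = Wednesday.

Wednesday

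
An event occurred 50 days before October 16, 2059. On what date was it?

−16 → Sep 30, 2059 (end of Sep, 30 days; 34 left).
−30 → Aug 31, 2059 (end of Aug, 31 days; 4 left).
−4 → Aug 27, 2059.

August 27, 2059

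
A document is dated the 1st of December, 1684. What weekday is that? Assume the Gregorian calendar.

Friday

Doomsday rule: the anchor day for the 1600s is Tuesday. For year 84: 84÷12 = 7 r 0, and 0÷4 = 0, so 7+0+0 = 7.
Tuesday + 7 ≡ Tuesday — that's 1684's doomsday.
In December the doomsday date is Dec 12.
Dec 1 is 11 days before Dec 12; 11 mod 7 = 4, so Tuesday − 4 = Friday.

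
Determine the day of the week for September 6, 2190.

January 1, 2190 is a Friday.
Jan 1, 2190 → Feb 1, 2190: 31 days (January has 31).
Feb 1, 2190 → Mar 1, 2190: 28 days (February has 28).
Mar 1, 2190 → Apr 1, 2190: 31 days (March has 31).
Apr 1, 2190 → May 1, 2190: 30 days (April has 30).
May 1, 2190 → Jun 1, 2190: 31 days (May has 31).
Jun 1, 2190 → Jul 1, 2190: 30 days (June has 30).
Jul 1, 2190 → Aug 1, 2190: 31 days (July has 31).
Aug 1, 2190 → Sep 1, 2190: 31 days (August has 31).
Sep 1, 2190 → Sep 6, 2190: 5 days.
Total: 248 days.
248 mod 7 = 3, so Friday + 3 = Monday.

Monday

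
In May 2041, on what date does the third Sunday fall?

May 19, 2041

May 1, 2041 is a Wednesday.
The first Sunday is therefore May 5 (4 days later).
The third Sunday is 5 + 2×7 = May 19.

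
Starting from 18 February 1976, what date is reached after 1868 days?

March 31, 1981

+366 (one year; includes Feb 29, 1976) → Feb 18, 1977 (1502 left).
+365 (one year) → Feb 18, 1978 (1137 left).
+365 (one year) → Feb 18, 1979 (772 left).
+365 (one year) → Feb 18, 1980 (407 left).
+366 (one year; includes Feb 29, 1980) → Feb 18, 1981 (41 left).
Feb has 28 days: +11 → Mar 1, 1981 (30 left).
+30 → Mar 31, 1981.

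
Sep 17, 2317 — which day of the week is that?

Monday

Doomsday rule: the anchor day for the 2300s is Wednesday. For year 17: 17÷12 = 1 r 5, and 5÷4 = 1, so 1+5+1 = 7.
Wednesday + 7 ≡ Wednesday — that's 2317's doomsday.
In September the doomsday date is Sep 5.
Sep 17 is 12 days after Sep 5; 12 mod 7 = 5, so Wednesday + 5 = Monday.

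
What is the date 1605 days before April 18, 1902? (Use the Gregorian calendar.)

−365 (one year) → Apr 18, 1901 (1240 left).
−365 (one year) → Apr 18, 1900 (875 left).
−365 (one year) → Apr 18, 1899 (510 left).
−365 (one year) → Apr 18, 1898 (145 left).
−18 → Mar 31, 1898 (end of Mar, 31 days; 127 left).
−31 → Feb 28, 1898 (end of Feb, 28 days; 96 left).
−28 → Jan 31, 1898 (end of Jan, 31 days; 68 left).
−31 → Dec 31, 1897 (end of Dec, 31 days; 37 left).
−31 → Nov 30, 1897 (end of Nov, 30 days; 6 left).
−6 → Nov 24, 1897.

November 24, 1897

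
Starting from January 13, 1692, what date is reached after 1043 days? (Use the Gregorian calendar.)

November 21, 1694

+366 (one year; includes Feb 29, 1692) → Jan 13, 1693 (677 left).
+365 (one year) → Jan 13, 1694 (312 left).
Jan has 31 days: +19 → Feb 1, 1694 (293 left).
Feb has 28 days: +28 → Mar 1, 1694 (265 left).
Mar has 31 days: +31 → Apr 1, 1694 (234 left).
Apr has 30 days: +30 → May 1, 1694 (204 left).
May has 31 days: +31 → Jun 1, 1694 (173 left).
Jun has 30 days: +30 → Jul 1, 1694 (143 left).
Jul has 31 days: +31 → Aug 1, 1694 (112 left).
Aug has 31 days: +31 → Sep 1, 1694 (81 left).
Sep has 30 days: +30 → Oct 1, 1694 (51 left).
Oct has 31 days: +31 → Nov 1, 1694 (20 left).
+20 → Nov 21, 1694.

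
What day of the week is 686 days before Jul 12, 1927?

First find the weekday of Jul 12, 1927. Doomsday rule: the anchor day for the 1900s is Wednesday. For year 27: 27÷12 = 2 r 3, and 3÷4 = 0, so 2+3+0 = 5.
Wednesday + 5 ≡ Monday — that's 1927's doomsday.
In July the doomsday date is Jul 11.
Jul 12 is 1 day after Jul 11; 1 mod 7 = 1, so Monday + 1 = Tuesday.
686 mod 7 = 0, so 686 days before a Tuesday is Tuesday − 0 = Tuesday.

Tuesday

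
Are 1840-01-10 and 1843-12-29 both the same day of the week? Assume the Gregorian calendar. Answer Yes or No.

Yes

From Jan 10, 1840 to Dec 29, 1843 is 1449 days.
1449 mod 7 = 0, so they are the same weekday.
(Jan 10, 1840 is a Friday; Dec 29, 1843 is a Friday.)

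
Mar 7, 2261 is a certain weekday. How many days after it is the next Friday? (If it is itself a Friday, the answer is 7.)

1

Mar 7, 2261 is a Thursday.
From Thursday to the next Friday is 1 day.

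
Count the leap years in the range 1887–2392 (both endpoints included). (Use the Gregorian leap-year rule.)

123

Multiples of 4 in [1887,2392]: 127.
Of those, multiples of 100: 5 (not leap unless ÷400).
Multiples of 400: 1.
Leap years = 127 − 5 + 1 = 123.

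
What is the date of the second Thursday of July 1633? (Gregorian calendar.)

July 1, 1633 is a Friday.
The first Thursday is therefore July 7 (6 days later).
The second Thursday is 7 + 1×7 = July 14.

July 14, 1633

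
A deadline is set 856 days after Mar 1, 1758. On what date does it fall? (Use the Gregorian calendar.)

+365 (one year) → Mar 1, 1759 (491 left).
+366 (one year; includes Feb 29, 1760) → Mar 1, 1760 (125 left).
Mar has 31 days: +31 → Apr 1, 1760 (94 left).
Apr has 30 days: +30 → May 1, 1760 (64 left).
May has 31 days: +31 → Jun 1, 1760 (33 left).
Jun has 30 days: +30 → Jul 1, 1760 (3 left).
+3 → Jul 4, 1760.

July 4, 1760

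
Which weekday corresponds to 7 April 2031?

Monday

Doomsday rule: the anchor day for the 2000s is Tuesday. For year 31: 31÷12 = 2 r 7, and 7÷4 = 1, so 2+7+1 = 10.
Tuesday + 10 ≡ Friday — that's 2031's doomsday.
In April the doomsday date is Apr 4.
Apr 7 is 3 days after Apr 4; 3 mod 7 = 3, so Friday + 3 = Monday.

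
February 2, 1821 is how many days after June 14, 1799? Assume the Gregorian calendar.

7903

Jun 14, 1799 → Jun 14, 1800: 365 days.
Jun 14, 1800 → Jun 14, 1801: 365 days.
Jun 14, 1801 → Jun 14, 1802: 365 days.
Jun 14, 1802 → Jun 14, 1803: 365 days.
Jun 14, 1803 → Jun 14, 1804: 366 days (Feb 29, 1804 is in that span).
Jun 14, 1804 → Jun 14, 1805: 365 days.
Jun 14, 1805 → Jun 14, 1806: 365 days.
Jun 14, 1806 → Jun 14, 1807: 365 days.
Jun 14, 1807 → Jun 14, 1808: 366 days (Feb 29, 1808 is in that span).
Jun 14, 1808 → Jun 14, 1809: 365 days.
Jun 14, 1809 → Jun 14, 1810: 365 days.
Jun 14, 1810 → Jun 14, 1811: 365 days.
Jun 14, 1811 → Jun 14, 1812: 366 days (Feb 29, 1812 is in that span).
Jun 14, 1812 → Jun 14, 1813: 365 days.
Jun 14, 1813 → Jun 14, 1814: 365 days.
Jun 14, 1814 → Jun 14, 1815: 365 days.
Jun 14, 1815 → Jun 14, 1816: 366 days (Feb 29, 1816 is in that span).
Jun 14, 1816 → Jun 14, 1817: 365 days.
Jun 14, 1817 → Jun 14, 1818: 365 days.
Jun 14, 1818 → Jun 14, 1819: 365 days.
Jun 14, 1819 → Jun 14, 1820: 366 days (Feb 29, 1820 is in that span).
Jun 14, 1820 → Jul 14, 1820: 30 days (June has 30).
Jul 14, 1820 → Aug 14, 1820: 31 days (July has 31).
Aug 14, 1820 → Sep 14, 1820: 31 days (August has 31).
Sep 14, 1820 → Oct 14, 1820: 30 days (September has 30).
Oct 14, 1820 → Nov 14, 1820: 31 days (October has 31).
Nov 14, 1820 → Dec 14, 1820: 30 days (November has 30).
Dec 14, 1820 → Jan 14, 1821: 31 days (December has 31).
Jan 14, 1821 → Feb 2, 1821: 19 days.
Total: 7903 days.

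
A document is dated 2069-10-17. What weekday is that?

January 1, 2069 is a Tuesday.
Jan 1, 2069 → Feb 1, 2069: 31 days (January has 31).
Feb 1, 2069 → Mar 1, 2069: 28 days (February has 28).
Mar 1, 2069 → Apr 1, 2069: 31 days (March has 31).
Apr 1, 2069 → May 1, 2069: 30 days (April has 30).
May 1, 2069 → Jun 1, 2069: 31 days (May has 31).
Jun 1, 2069 → Jul 1, 2069: 30 days (June has 30).
Jul 1, 2069 → Aug 1, 2069: 31 days (July has 31).
Aug 1, 2069 → Sep 1, 2069: 31 days (August has 31).
Sep 1, 2069 → Oct 1, 2069: 30 days (September has 30).
Oct 1, 2069 → Oct 17, 2069: 16 days.
Total: 289 days.
289 mod 7 = 2, so Tuesday + 2 = Thursday.

Thursday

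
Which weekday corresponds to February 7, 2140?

Doomsday rule: the anchor day for the 2100s is Sunday. For year 40: 40÷12 = 3 r 4, and 4÷4 = 1, so 3+4+1 = 8.
Sunday + 8 ≡ Monday — that's 2140's doomsday.
In February the doomsday date is Feb 29 (2140 is a leap year (divisible by 4)).
Feb 7 is 22 days before Feb 29; 22 mod 7 = 1, so Monday − 1 = Sunday.

Sunday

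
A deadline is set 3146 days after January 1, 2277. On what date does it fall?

+365 (one year) → Jan 1, 2278 (2781 left).
+365 (one year) → Jan 1, 2279 (2416 left).
+365 (one year) → Jan 1, 2280 (2051 left).
+366 (one year; includes Feb 29, 2280) → Jan 1, 2281 (1685 left).
+365 (one year) → Jan 1, 2282 (1320 left).
+365 (one year) → Jan 1, 2283 (955 left).
+365 (one year) → Jan 1, 2284 (590 left).
+366 (one year; includes Feb 29, 2284) → Jan 1, 2285 (224 left).
Jan has 31 days: +31 → Feb 1, 2285 (193 left).
Feb has 28 days: +28 → Mar 1, 2285 (165 left).
Mar has 31 days: +31 → Apr 1, 2285 (134 left).
Apr has 30 days: +30 → May 1, 2285 (104 left).
May has 31 days: +31 → Jun 1, 2285 (73 left).
Jun has 30 days: +30 → Jul 1, 2285 (43 left).
Jul has 31 days: +31 → Aug 1, 2285 (12 left).
+12 → Aug 13, 2285.

August 13, 2285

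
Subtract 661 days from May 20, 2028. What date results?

July 29, 2026

−366 (one year; includes Feb 29, 2028) → May 20, 2027 (295 left).
−20 → Apr 30, 2027 (end of Apr, 30 days; 275 left).
−30 → Mar 31, 2027 (end of Mar, 31 days; 245 left).
−31 → Feb 28, 2027 (end of Feb, 28 days; 214 left).
−28 → Jan 31, 2027 (end of Jan, 31 days; 186 left).
−31 → Dec 31, 2026 (end of Dec, 31 days; 155 left).
−31 → Nov 30, 2026 (end of Nov, 30 days; 124 left).
−30 → Oct 31, 2026 (end of Oct, 31 days; 94 left).
−31 → Sep 30, 2026 (end of Sep, 30 days; 63 left).
−30 → Aug 31, 2026 (end of Aug, 31 days; 33 left).
−31 → Jul 31, 2026 (end of Jul, 31 days; 2 left).
−2 → Jul 29, 2026.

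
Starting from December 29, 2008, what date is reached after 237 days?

Dec has 31 days: +3 → Jan 1, 2009 (234 left).
Jan has 31 days: +31 → Feb 1, 2009 (203 left).
Feb has 28 days: +28 → Mar 1, 2009 (175 left).
Mar has 31 days: +31 → Apr 1, 2009 (144 left).
Apr has 30 days: +30 → May 1, 2009 (114 left).
May has 31 days: +31 → Jun 1, 2009 (83 left).
Jun has 30 days: +30 → Jul 1, 2009 (53 left).
Jul has 31 days: +31 → Aug 1, 2009 (22 left).
+22 → Aug 23, 2009.

August 23, 2009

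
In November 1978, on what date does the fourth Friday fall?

November 1, 1978 is a Wednesday.
The first Friday is therefore November 3 (2 days later).
The fourth Friday is 3 + 3×7 = November 24.

November 24, 1978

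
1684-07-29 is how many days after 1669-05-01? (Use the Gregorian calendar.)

5568

May 1, 1669 → May 1, 1670: 365 days.
May 1, 1670 → May 1, 1671: 365 days.
May 1, 1671 → May 1, 1672: 366 days (Feb 29, 1672 is in that span).
May 1, 1672 → May 1, 1673: 365 days.
May 1, 1673 → May 1, 1674: 365 days.
May 1, 1674 → May 1, 1675: 365 days.
May 1, 1675 → May 1, 1676: 366 days (Feb 29, 1676 is in that span).
May 1, 1676 → May 1, 1677: 365 days.
May 1, 1677 → May 1, 1678: 365 days.
May 1, 1678 → May 1, 1679: 365 days.
May 1, 1679 → May 1, 1680: 366 days (Feb 29, 1680 is in that span).
May 1, 1680 → May 1, 1681: 365 days.
May 1, 1681 → May 1, 1682: 365 days.
May 1, 1682 → May 1, 1683: 365 days.
May 1, 1683 → May 1, 1684: 366 days (Feb 29, 1684 is in that span).
May 1, 1684 → Jun 1, 1684: 31 days (May has 31).
Jun 1, 1684 → Jul 1, 1684: 30 days (June has 30).
Jul 1, 1684 → Jul 29, 1684: 28 days.
Total: 5568 days.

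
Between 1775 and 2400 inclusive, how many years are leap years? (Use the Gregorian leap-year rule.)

152

Multiples of 4 in [1775,2400]: 157.
Of those, multiples of 100: 7 (not leap unless ÷400).
Multiples of 400: 2.
Leap years = 157 − 7 + 2 = 152.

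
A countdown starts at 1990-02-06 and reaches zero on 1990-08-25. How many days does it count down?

200

Feb 6, 1990 → Mar 6, 1990: 28 days (February has 28).
Mar 6, 1990 → Apr 6, 1990: 31 days (March has 31).
Apr 6, 1990 → May 6, 1990: 30 days (April has 30).
May 6, 1990 → Jun 6, 1990: 31 days (May has 31).
Jun 6, 1990 → Jul 6, 1990: 30 days (June has 30).
Jul 6, 1990 → Aug 6, 1990: 31 days (July has 31).
Aug 6, 1990 → Aug 25, 1990: 19 days.
Total: 200 days.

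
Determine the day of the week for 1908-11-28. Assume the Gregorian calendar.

Saturday

Doomsday rule: the anchor day for the 1900s is Wednesday. For year 08: 8÷12 = 0 r 8, and 8÷4 = 2, so 0+8+2 = 10.
Wednesday + 10 ≡ Saturday — that's 1908's doomsday.
In November the doomsday date is Nov 7.
Nov 28 is 21 days after Nov 7; 21 mod 7 = 0, so Saturday + 0 = Saturday.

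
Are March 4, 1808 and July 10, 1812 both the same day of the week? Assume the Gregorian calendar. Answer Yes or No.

From Mar 4, 1808 to Jul 10, 1812 is 1589 days.
1589 mod 7 = 0, so they are the same weekday.
(Mar 4, 1808 is a Friday; Jul 10, 1812 is a Friday.)

Yes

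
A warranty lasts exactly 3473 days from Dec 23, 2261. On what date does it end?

June 27, 2271

+365 (one year) → Dec 23, 2262 (3108 left).
+365 (one year) → Dec 23, 2263 (2743 left).
+366 (one year; includes Feb 29, 2264) → Dec 23, 2264 (2377 left).
+365 (one year) → Dec 23, 2265 (2012 left).
+365 (one year) → Dec 23, 2266 (1647 left).
+365 (one year) → Dec 23, 2267 (1282 left).
+366 (one year; includes Feb 29, 2268) → Dec 23, 2268 (916 left).
+365 (one year) → Dec 23, 2269 (551 left).
+365 (one year) → Dec 23, 2270 (186 left).
Dec has 31 days: +9 → Jan 1, 2271 (177 left).
Jan has 31 days: +31 → Feb 1, 2271 (146 left).
Feb has 28 days: +28 → Mar 1, 2271 (118 left).
Mar has 31 days: +31 → Apr 1, 2271 (87 left).
Apr has 30 days: +30 → May 1, 2271 (57 left).
May has 31 days: +31 → Jun 1, 2271 (26 left).
+26 → Jun 27, 2271.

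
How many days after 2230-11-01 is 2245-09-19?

Nov 1, 2230 → Nov 1, 2231: 365 days.
Nov 1, 2231 → Nov 1, 2232: 366 days (Feb 29, 2232 is in that span).
Nov 1, 2232 → Nov 1, 2233: 365 days.
Nov 1, 2233 → Nov 1, 2234: 365 days.
Nov 1, 2234 → Nov 1, 2235: 365 days.
Nov 1, 2235 → Nov 1, 2236: 366 days (Feb 29, 2236 is in that span).
Nov 1, 2236 → Nov 1, 2237: 365 days.
Nov 1, 2237 → Nov 1, 2238: 365 days.
Nov 1, 2238 → Nov 1, 2239: 365 days.
Nov 1, 2239 → Nov 1, 2240: 366 days (Feb 29, 2240 is in that span).
Nov 1, 2240 → Nov 1, 2241: 365 days.
Nov 1, 2241 → Nov 1, 2242: 365 days.
Nov 1, 2242 → Nov 1, 2243: 365 days.
Nov 1, 2243 → Nov 1, 2244: 366 days (Feb 29, 2244 is in that span).
Nov 1, 2244 → Dec 1, 2244: 30 days (November has 30).
Dec 1, 2244 → Jan 1, 2245: 31 days (December has 31).
Jan 1, 2245 → Feb 1, 2245: 31 days (January has 31).
Feb 1, 2245 → Mar 1, 2245: 28 days (February has 28).
Mar 1, 2245 → Apr 1, 2245: 31 days (March has 31).
Apr 1, 2245 → May 1, 2245: 30 days (April has 30).
May 1, 2245 → Jun 1, 2245: 31 days (May has 31).
Jun 1, 2245 → Jul 1, 2245: 30 days (June has 30).
Jul 1, 2245 → Aug 1, 2245: 31 days (July has 31).
Aug 1, 2245 → Sep 1, 2245: 31 days (August has 31).
Sep 1, 2245 → Sep 19, 2245: 18 days.
Total: 5436 days.

5436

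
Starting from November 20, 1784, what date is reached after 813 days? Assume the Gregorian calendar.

+365 (one year) → Nov 20, 1785 (448 left).
+365 (one year) → Nov 20, 1786 (83 left).
Nov has 30 days: +11 → Dec 1, 1786 (72 left).
Dec has 31 days: +31 → Jan 1, 1787 (41 left).
Jan has 31 days: +31 → Feb 1, 1787 (10 left).
+10 → Feb 11, 1787.

February 11, 1787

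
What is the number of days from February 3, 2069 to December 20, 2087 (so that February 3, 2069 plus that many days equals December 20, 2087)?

6894

Feb 3, 2069 → Feb 3, 2070: 365 days.
Feb 3, 2070 → Feb 3, 2071: 365 days.
Feb 3, 2071 → Feb 3, 2072: 365 days.
Feb 3, 2072 → Feb 3, 2073: 366 days (Feb 29, 2072 is in that span).
Feb 3, 2073 → Feb 3, 2074: 365 days.
Feb 3, 2074 → Feb 3, 2075: 365 days.
Feb 3, 2075 → Feb 3, 2076: 365 days.
Feb 3, 2076 → Feb 3, 2077: 366 days (Feb 29, 2076 is in that span).
Feb 3, 2077 → Feb 3, 2078: 365 days.
Feb 3, 2078 → Feb 3, 2079: 365 days.
Feb 3, 2079 → Feb 3, 2080: 365 days.
Feb 3, 2080 → Feb 3, 2081: 366 days (Feb 29, 2080 is in that span).
Feb 3, 2081 → Feb 3, 2082: 365 days.
Feb 3, 2082 → Feb 3, 2083: 365 days.
Feb 3, 2083 → Feb 3, 2084: 365 days.
Feb 3, 2084 → Feb 3, 2085: 366 days (Feb 29, 2084 is in that span).
Feb 3, 2085 → Feb 3, 2086: 365 days.
Feb 3, 2086 → Feb 3, 2087: 365 days.
Feb 3, 2087 → Mar 3, 2087: 28 days (February has 28).
Mar 3, 2087 → Apr 3, 2087: 31 days (March has 31).
Apr 3, 2087 → May 3, 2087: 30 days (April has 30).
May 3, 2087 → Jun 3, 2087: 31 days (May has 31).
Jun 3, 2087 → Jul 3, 2087: 30 days (June has 30).
Jul 3, 2087 → Aug 3, 2087: 31 days (July has 31).
Aug 3, 2087 → Sep 3, 2087: 31 days (August has 31).
Sep 3, 2087 → Oct 3, 2087: 30 days (September has 30).
Oct 3, 2087 → Nov 3, 2087: 31 days (October has 31).
Nov 3, 2087 → Dec 3, 2087: 30 days (November has 30).
Dec 3, 2087 → Dec 20, 2087: 17 days.
Total: 6894 days.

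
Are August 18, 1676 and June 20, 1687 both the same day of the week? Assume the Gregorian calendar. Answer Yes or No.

From Aug 18, 1676 to Jun 20, 1687 is 3958 days.
3958 mod 7 = 3, so they are different weekdays.
(Aug 18, 1676 is a Tuesday; Jun 20, 1687 is a Friday.)

No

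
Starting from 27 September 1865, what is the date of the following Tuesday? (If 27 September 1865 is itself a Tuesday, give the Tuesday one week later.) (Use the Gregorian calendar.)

October 3, 1865

Sep 27, 1865 is a Wednesday.
From Wednesday to the next Tuesday is 6 days.
Sep 27, 1865 + 6 = Oct 3, 1865.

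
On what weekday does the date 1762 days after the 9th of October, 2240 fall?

First find the weekday of Oct 9, 2240. Doomsday rule: the anchor day for the 2200s is Friday. For year 40: 40÷12 = 3 r 4, and 4÷4 = 1, so 3+4+1 = 8.
Friday + 8 ≡ Saturday — that's 2240's doomsday.
In October the doomsday date is Oct 10.
Oct 9 is 1 day before Oct 10; 1 mod 7 = 1, so Saturday − 1 = Friday.
1762 mod 7 = 5, so 1762 days after a Friday is Friday + 5 = Wednesday.

Wednesday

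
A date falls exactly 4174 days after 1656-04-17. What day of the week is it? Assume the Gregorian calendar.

Wednesday

First find the weekday of Apr 17, 1656. Doomsday rule: the anchor day for the 1600s is Tuesday. For year 56: 56÷12 = 4 r 8, and 8÷4 = 2, so 4+8+2 = 14.
Tuesday + 14 ≡ Tuesday — that's 1656's doomsday.
In April the doomsday date is Apr 4.
Apr 17 is 13 days after Apr 4; 13 mod 7 = 6, so Tuesday + 6 = Monday.
4174 mod 7 = 2, so 4174 days after a Monday is Monday + 2 = Wednesday.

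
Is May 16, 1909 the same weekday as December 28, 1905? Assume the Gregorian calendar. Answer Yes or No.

From Dec 28, 1905 to May 16, 1909 is 1235 days.
1235 mod 7 = 3, so they are different weekdays.
(Dec 28, 1905 is a Thursday; May 16, 1909 is a Sunday.)

No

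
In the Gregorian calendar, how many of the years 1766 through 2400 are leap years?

Multiples of 4 in [1766,2400]: 159.
Of those, multiples of 100: 7 (not leap unless ÷400).
Multiples of 400: 2.
Leap years = 159 − 7 + 2 = 154.

154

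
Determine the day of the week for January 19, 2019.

Saturday

Doomsday rule: the anchor day for the 2000s is Tuesday. For year 19: 19÷12 = 1 r 7, and 7÷4 = 1, so 1+7+1 = 9.
Tuesday + 9 ≡ Thursday — that's 2019's doomsday.
In January the doomsday date is Jan 3 (2019 is not a leap year).
Jan 19 is 16 days after Jan 3; 16 mod 7 = 2, so Thursday + 2 = Saturday.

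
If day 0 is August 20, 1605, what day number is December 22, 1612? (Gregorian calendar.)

2681

Aug 20, 1605 → Aug 20, 1606: 365 days.
Aug 20, 1606 → Aug 20, 1607: 365 days.
Aug 20, 1607 → Aug 20, 1608: 366 days (Feb 29, 1608 is in that span).
Aug 20, 1608 → Aug 20, 1609: 365 days.
Aug 20, 1609 → Aug 20, 1610: 365 days.
Aug 20, 1610 → Aug 20, 1611: 365 days.
Aug 20, 1611 → Aug 20, 1612: 366 days (Feb 29, 1612 is in that span).
Aug 20, 1612 → Sep 20, 1612: 31 days (August has 31).
Sep 20, 1612 → Oct 20, 1612: 30 days (September has 30).
Oct 20, 1612 → Nov 20, 1612: 31 days (October has 31).
Nov 20, 1612 → Dec 20, 1612: 30 days (November has 30).
Dec 20, 1612 → Dec 22, 1612: 2 days.
Total: 2681 days.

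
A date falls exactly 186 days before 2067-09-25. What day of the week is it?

Wednesday

First find the weekday of Sep 25, 2067. Doomsday rule: the anchor day for the 2000s is Tuesday. For year 67: 67÷12 = 5 r 7, and 7÷4 = 1, so 5+7+1 = 13.
Tuesday + 13 ≡ Monday — that's 2067's doomsday.
In September the doomsday date is Sep 5.
Sep 25 is 20 days after Sep 5; 20 mod 7 = 6, so Monday + 6 = Sunday.
186 mod 7 = 4, so 186 days before a Sunday is Sunday − 4 = Wednesday.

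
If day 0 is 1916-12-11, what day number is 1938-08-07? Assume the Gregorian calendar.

7909

Dec 11, 1916 → Dec 11, 1917: 365 days.
Dec 11, 1917 → Dec 11, 1918: 365 days.
Dec 11, 1918 → Dec 11, 1919: 365 days.
Dec 11, 1919 → Dec 11, 1920: 366 days (Feb 29, 1920 is in that span).
Dec 11, 1920 → Dec 11, 1921: 365 days.
Dec 11, 1921 → Dec 11, 1922: 365 days.
Dec 11, 1922 → Dec 11, 1923: 365 days.
Dec 11, 1923 → Dec 11, 1924: 366 days (Feb 29, 1924 is in that span).
Dec 11, 1924 → Dec 11, 1925: 365 days.
Dec 11, 1925 → Dec 11, 1926: 365 days.
Dec 11, 1926 → Dec 11, 1927: 365 days.
Dec 11, 1927 → Dec 11, 1928: 366 days (Feb 29, 1928 is in that span).
Dec 11, 1928 → Dec 11, 1929: 365 days.
Dec 11, 1929 → Dec 11, 1930: 365 days.
Dec 11, 1930 → Dec 11, 1931: 365 days.
Dec 11, 1931 → Dec 11, 1932: 366 days (Feb 29, 1932 is in that span).
Dec 11, 1932 → Dec 11, 1933: 365 days.
Dec 11, 1933 → Dec 11, 1934: 365 days.
Dec 11, 1934 → Dec 11, 1935: 365 days.
Dec 11, 1935 → Dec 11, 1936: 366 days (Feb 29, 1936 is in that span).
Dec 11, 1936 → Dec 11, 1937: 365 days.
Dec 11, 1937 → Jan 11, 1938: 31 days (December has 31).
Jan 11, 1938 → Feb 11, 1938: 31 days (January has 31).
Feb 11, 1938 → Mar 11, 1938: 28 days (February has 28).
Mar 11, 1938 → Apr 11, 1938: 31 days (March has 31).
Apr 11, 1938 → May 11, 1938: 30 days (April has 30).
May 11, 1938 → Jun 11, 1938: 31 days (May has 31).
Jun 11, 1938 → Jul 11, 1938: 30 days (June has 30).
Jul 11, 1938 → Aug 7, 1938: 27 days.
Total: 7909 days.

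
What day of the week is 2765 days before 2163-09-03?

Saturday

Sep 3, 2163 is a Saturday.
2765 mod 7 = 0, so 2765 days before a Saturday is Saturday − 0 = Saturday.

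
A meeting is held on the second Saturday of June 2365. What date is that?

June 12, 2365

June 1, 2365 is a Tuesday.
The first Saturday is therefore June 5 (4 days later).
The second Saturday is 5 + 1×7 = June 12.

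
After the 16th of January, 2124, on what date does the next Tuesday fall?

Jan 16, 2124 is a Sunday.
From Sunday to the next Tuesday is 2 days.
Jan 16, 2124 + 2 = Jan 18, 2124.

January 18, 2124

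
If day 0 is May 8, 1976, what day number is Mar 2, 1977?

298

May 8, 1976 → Jun 8, 1976: 31 days (May has 31).
Jun 8, 1976 → Jul 8, 1976: 30 days (June has 30).
Jul 8, 1976 → Aug 8, 1976: 31 days (July has 31).
Aug 8, 1976 → Sep 8, 1976: 31 days (August has 31).
Sep 8, 1976 → Oct 8, 1976: 30 days (September has 30).
Oct 8, 1976 → Nov 8, 1976: 31 days (October has 31).
Nov 8, 1976 → Dec 8, 1976: 30 days (November has 30).
Dec 8, 1976 → Jan 8, 1977: 31 days (December has 31).
Jan 8, 1977 → Feb 8, 1977: 31 days (January has 31).
Feb 8, 1977 → Mar 2, 1977: 22 days.
Total: 298 days.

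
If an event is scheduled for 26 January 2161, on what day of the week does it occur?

Monday

Doomsday rule: the anchor day for the 2100s is Sunday. For year 61: 61÷12 = 5 r 1, and 1÷4 = 0, so 5+1+0 = 6.
Sunday + 6 ≡ Saturday — that's 2161's doomsday.
In January the doomsday date is Jan 3 (2161 is not a leap year).
Jan 26 is 23 days after Jan 3; 23 mod 7 = 2, so Saturday + 2 = Monday.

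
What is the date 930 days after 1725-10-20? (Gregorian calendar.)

+365 (one year) → Oct 20, 1726 (565 left).
+365 (one year) → Oct 20, 1727 (200 left).
Oct has 31 days: +12 → Nov 1, 1727 (188 left).
Nov has 30 days: +30 → Dec 1, 1727 (158 left).
Dec has 31 days: +31 → Jan 1, 1728 (127 left).
Jan has 31 days: +31 → Feb 1, 1728 (96 left).
Feb has 29 days: +29 → Mar 1, 1728 (67 left).
Mar has 31 days: +31 → Apr 1, 1728 (36 left).
Apr has 30 days: +30 → May 1, 1728 (6 left).
+6 → May 7, 1728.

May 7, 1728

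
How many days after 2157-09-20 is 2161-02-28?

Sep 20, 2157 → Sep 20, 2158: 365 days.
Sep 20, 2158 → Sep 20, 2159: 365 days.
Sep 20, 2159 → Sep 20, 2160: 366 days (Feb 29, 2160 is in that span).
Sep 20, 2160 → Oct 20, 2160: 30 days (September has 30).
Oct 20, 2160 → Nov 20, 2160: 31 days (October has 31).
Nov 20, 2160 → Dec 20, 2160: 30 days (November has 30).
Dec 20, 2160 → Jan 20, 2161: 31 days (December has 31).
Jan 20, 2161 → Feb 20, 2161: 31 days (January has 31).
Feb 20, 2161 → Feb 28, 2161: 8 days.
Total: 1257 days.

1257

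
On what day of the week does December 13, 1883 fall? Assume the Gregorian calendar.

Thursday

Doomsday rule: the anchor day for the 1800s is Friday. For year 83: 83÷12 = 6 r 11, and 11÷4 = 2, so 6+11+2 = 19.
Friday + 19 ≡ Wednesday — that's 1883's doomsday.
In December the doomsday date is Dec 12.
Dec 13 is 1 day after Dec 12; 1 mod 7 = 1, so Wednesday + 1 = Thursday.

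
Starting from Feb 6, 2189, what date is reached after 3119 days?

+365 (one year) → Feb 6, 2190 (2754 left).
+365 (one year) → Feb 6, 2191 (2389 left).
+365 (one year) → Feb 6, 2192 (2024 left).
+366 (one year; includes Feb 29, 2192) → Feb 6, 2193 (1658 left).
+365 (one year) → Feb 6, 2194 (1293 left).
+365 (one year) → Feb 6, 2195 (928 left).
+365 (one year) → Feb 6, 2196 (563 left).
+366 (one year; includes Feb 29, 2196) → Feb 6, 2197 (197 left).
Feb has 28 days: +23 → Mar 1, 2197 (174 left).
Mar has 31 days: +31 → Apr 1, 2197 (143 left).
Apr has 30 days: +30 → May 1, 2197 (113 left).
May has 31 days: +31 → Jun 1, 2197 (82 left).
Jun has 30 days: +30 → Jul 1, 2197 (52 left).
Jul has 31 days: +31 → Aug 1, 2197 (21 left).
+21 → Aug 22, 2197.

August 22, 2197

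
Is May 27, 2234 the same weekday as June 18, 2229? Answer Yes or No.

From Jun 18, 2229 to May 27, 2234 is 1804 days.
1804 mod 7 = 5, so they are different weekdays.
(Jun 18, 2229 is a Thursday; May 27, 2234 is a Tuesday.)

No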